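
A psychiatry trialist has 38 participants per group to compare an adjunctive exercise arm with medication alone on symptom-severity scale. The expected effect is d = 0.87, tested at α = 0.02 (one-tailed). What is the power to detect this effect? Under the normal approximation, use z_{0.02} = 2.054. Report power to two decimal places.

For two equal groups, power = Φ(d·√(n/2) − z_{α}).
d·√(n/2) = 0.87 × √(38/2) = 0.87 × 4.359 = 3.792.
z_β = 3.792 − 2.054 = 1.738.
Power = Φ(1.738) = 0.959.

power ≈ 0.96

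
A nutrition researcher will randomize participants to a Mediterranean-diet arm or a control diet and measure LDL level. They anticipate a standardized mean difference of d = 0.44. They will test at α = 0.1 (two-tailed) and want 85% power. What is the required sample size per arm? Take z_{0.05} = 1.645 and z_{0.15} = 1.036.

n = 75 per group

For two independent groups with equal n: n = 2·((z_{α/2} + z_β) / d)².
z_{α/2} + z_β = 1.645 + 1.036 = 2.681.
n = 2 × (2.681 / 0.44)² = 2 × 6.093² = 2 × 37.13 = 74.3.
Round up to the next whole participant.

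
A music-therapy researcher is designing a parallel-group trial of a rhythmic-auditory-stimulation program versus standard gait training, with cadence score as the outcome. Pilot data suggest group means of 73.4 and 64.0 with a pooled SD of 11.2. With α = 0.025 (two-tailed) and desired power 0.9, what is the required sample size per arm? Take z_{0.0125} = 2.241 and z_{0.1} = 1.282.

n = 36 per group

Cohen's d = |M₁ − M₂| / SD_pooled = |73.4 − 64.0| / 11.2 = 9.4 / 11.2 = 0.839.
For two independent groups with equal n: n = 2·((z_{α/2} + z_β) / d)².
z_{α/2} + z_β = 2.241 + 1.282 = 3.523.
n = 2 × (3.523 / 0.839)² = 2 × 4.199² = 2 × 17.63 = 35.3.
Round up to the next whole participant.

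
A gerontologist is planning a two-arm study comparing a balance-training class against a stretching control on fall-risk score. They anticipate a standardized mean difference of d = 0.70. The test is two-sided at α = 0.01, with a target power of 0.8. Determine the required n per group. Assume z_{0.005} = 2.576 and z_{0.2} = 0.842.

For two independent groups with equal n: n = 2·((z_{α/2} + z_β) / d)².
z_{α/2} + z_β = 2.576 + 0.842 = 3.418.
n = 2 × (3.418 / 0.70)² = 2 × 4.883² = 2 × 23.84 = 47.7.
Round up to the next whole participant.

n = 48 per group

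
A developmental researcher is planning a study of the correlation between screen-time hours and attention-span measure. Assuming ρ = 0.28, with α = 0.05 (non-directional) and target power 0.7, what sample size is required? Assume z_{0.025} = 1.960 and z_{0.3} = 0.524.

n = 78

Fisher's z: C = ½·ln((1+r)/(1−r)) = ½·ln(1.7778) = 0.2877.
n = ((z_{α/2} + z_β)/C)² + 3.
(1.960 + 0.524) / 0.2877 = 2.484 / 0.2877 = 8.634.
n = 8.634² + 3 = 74.55 + 3 = 77.5.
Round up.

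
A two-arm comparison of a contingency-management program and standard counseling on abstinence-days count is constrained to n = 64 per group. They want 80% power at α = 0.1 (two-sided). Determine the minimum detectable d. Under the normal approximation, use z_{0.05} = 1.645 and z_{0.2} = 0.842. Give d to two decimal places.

d_min ≈ 0.44

For two independent groups of n = 64 each: d_min = (z_{α/2} + z_β)·√(2/n).
z-sum = 1.645 + 0.842 = 2.487.
d_min = 2.487 × √(2/64) = 2.487 × 0.1768 = 0.440.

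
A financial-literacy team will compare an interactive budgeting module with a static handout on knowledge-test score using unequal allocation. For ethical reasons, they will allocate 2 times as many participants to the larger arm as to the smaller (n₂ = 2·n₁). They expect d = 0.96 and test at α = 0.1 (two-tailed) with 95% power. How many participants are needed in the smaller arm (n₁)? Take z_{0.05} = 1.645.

With allocation ratio k = n₂/n₁ = 2, Var(x̄₁−x̄₂) = σ²(1/n₁ + 1/(k·n₁)) = σ²·(k+1)/(k·n₁).
So n₁ = (1 + 1/k)·((z_{α/2} + z_β)/d)² = 1.500 × (3.290/0.96)².
n₁ = 1.500 × 11.74 = 17.6.
Round up: n₁ = 18, giving n₂ = 2 × 18 = 36.

n₁ = 18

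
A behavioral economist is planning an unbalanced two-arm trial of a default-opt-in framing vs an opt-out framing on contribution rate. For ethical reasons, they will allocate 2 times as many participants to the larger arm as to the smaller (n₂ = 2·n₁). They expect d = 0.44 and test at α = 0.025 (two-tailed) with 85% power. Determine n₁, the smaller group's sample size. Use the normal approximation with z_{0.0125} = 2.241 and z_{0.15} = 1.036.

n₁ = 84

With allocation ratio k = n₂/n₁ = 2, Var(x̄₁−x̄₂) = σ²(1/n₁ + 1/(k·n₁)) = σ²·(k+1)/(k·n₁).
So n₁ = (1 + 1/k)·((z_{α/2} + z_β)/d)² = 1.500 × (3.277/0.44)².
n₁ = 1.500 × 55.47 = 83.2.
Round up: n₁ = 84, giving n₂ = 2 × 84 = 168.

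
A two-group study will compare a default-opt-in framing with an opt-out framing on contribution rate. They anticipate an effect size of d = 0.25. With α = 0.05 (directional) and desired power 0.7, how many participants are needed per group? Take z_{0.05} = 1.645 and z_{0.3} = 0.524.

n = 151 per group

For two independent groups with equal n: n = 2·((z_{α} + z_β) / d)².
z_{α} + z_β = 1.645 + 0.524 = 2.169.
n = 2 × (2.169 / 0.25)² = 2 × 8.676² = 2 × 75.27 = 150.5.
Round up to the next whole participant.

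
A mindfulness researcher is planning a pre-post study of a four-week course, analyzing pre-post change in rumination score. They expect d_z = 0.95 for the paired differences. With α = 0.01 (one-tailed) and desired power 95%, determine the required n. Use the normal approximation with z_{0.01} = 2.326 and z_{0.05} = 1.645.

For a paired (one-sample on differences) test: n = ((z_{α} + z_β) / d)².
z_{α} + z_β = 2.326 + 1.645 = 3.971.
n = (3.971 / 0.95)² = 4.180² = 17.47.
Round up.

n = 18 pairs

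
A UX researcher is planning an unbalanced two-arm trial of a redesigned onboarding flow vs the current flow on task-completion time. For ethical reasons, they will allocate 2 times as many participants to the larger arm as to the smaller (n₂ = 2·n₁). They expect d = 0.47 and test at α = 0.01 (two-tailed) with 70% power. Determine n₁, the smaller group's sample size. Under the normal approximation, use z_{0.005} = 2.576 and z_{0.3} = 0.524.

With allocation ratio k = n₂/n₁ = 2, Var(x̄₁−x̄₂) = σ²(1/n₁ + 1/(k·n₁)) = σ²·(k+1)/(k·n₁).
So n₁ = (1 + 1/k)·((z_{α/2} + z_β)/d)² = 1.500 × (3.100/0.47)².
n₁ = 1.500 × 43.50 = 65.3.
Round up: n₁ = 66, giving n₂ = 2 × 66 = 132.

n₁ = 66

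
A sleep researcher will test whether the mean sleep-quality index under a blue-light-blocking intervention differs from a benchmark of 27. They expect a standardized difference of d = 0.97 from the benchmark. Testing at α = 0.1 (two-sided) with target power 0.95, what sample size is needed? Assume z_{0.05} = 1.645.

For a one-sample test: n = ((z_{α/2} + z_β) / d)².
z_{α/2} + z_β = 1.645 + 1.645 = 3.290.
n = (3.290 / 0.97)² = 3.392² = 11.50.
Round up.

n = 12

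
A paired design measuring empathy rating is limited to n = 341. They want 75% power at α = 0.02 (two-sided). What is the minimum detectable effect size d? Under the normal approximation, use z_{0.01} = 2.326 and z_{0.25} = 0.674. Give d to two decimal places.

d_min ≈ 0.16

For a single sample (or paired design) of n = 341: d_min = (z_{α/2} + z_β)/√n.
z-sum = 2.326 + 0.674 = 3.000.
d_min = 3.000 / √341 = 3.000 / 18.466 = 0.162.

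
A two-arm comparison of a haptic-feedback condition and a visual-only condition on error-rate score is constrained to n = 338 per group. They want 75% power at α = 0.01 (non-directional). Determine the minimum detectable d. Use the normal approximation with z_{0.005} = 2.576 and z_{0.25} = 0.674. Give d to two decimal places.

d_min ≈ 0.25

For two independent groups of n = 338 each: d_min = (z_{α/2} + z_β)·√(2/n).
z-sum = 2.576 + 0.674 = 3.250.
d_min = 3.250 × √(2/338) = 3.250 × 0.0769 = 0.250.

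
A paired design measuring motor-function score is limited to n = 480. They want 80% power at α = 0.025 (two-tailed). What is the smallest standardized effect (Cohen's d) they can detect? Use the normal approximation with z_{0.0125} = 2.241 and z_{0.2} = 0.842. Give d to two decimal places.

d_min ≈ 0.14

For a single sample (or paired design) of n = 480: d_min = (z_{α/2} + z_β)/√n.
z-sum = 2.241 + 0.842 = 3.083.
d_min = 3.083 / √480 = 3.083 / 21.909 = 0.141.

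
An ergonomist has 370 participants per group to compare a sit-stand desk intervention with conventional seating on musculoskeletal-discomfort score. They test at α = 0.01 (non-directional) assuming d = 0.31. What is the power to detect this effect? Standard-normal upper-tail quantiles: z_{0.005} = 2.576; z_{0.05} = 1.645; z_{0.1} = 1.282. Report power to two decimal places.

For two equal groups, power = Φ(d·√(n/2) − z_{α/2}).
d·√(n/2) = 0.31 × √(370/2) = 0.31 × 13.601 = 4.216.
z_β = 4.216 − 2.576 = 1.640.
Power = Φ(1.640) = 0.950.

power ≈ 0.95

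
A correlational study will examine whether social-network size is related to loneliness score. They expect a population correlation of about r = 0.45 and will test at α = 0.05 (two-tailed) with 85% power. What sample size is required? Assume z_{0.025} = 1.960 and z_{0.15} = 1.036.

Fisher's z: C = ½·ln((1+r)/(1−r)) = ½·ln(2.6364) = 0.4847.
n = ((z_{α/2} + z_β)/C)² + 3.
(1.960 + 1.036) / 0.4847 = 2.996 / 0.4847 = 6.181.
n = 6.181² + 3 = 38.21 + 3 = 41.2.
Round up.

n = 42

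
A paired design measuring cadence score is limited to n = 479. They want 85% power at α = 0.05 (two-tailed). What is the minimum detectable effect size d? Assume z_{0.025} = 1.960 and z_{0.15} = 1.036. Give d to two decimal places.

d_min ≈ 0.14

For a single sample (or paired design) of n = 479: d_min = (z_{α/2} + z_β)/√n.
z-sum = 1.960 + 1.036 = 2.996.
d_min = 2.996 / √479 = 2.996 / 21.886 = 0.137.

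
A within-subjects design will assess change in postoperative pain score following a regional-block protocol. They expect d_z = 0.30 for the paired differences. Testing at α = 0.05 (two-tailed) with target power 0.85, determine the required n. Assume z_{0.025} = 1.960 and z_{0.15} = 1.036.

n = 100 pairs

For a paired (one-sample on differences) test: n = ((z_{α/2} + z_β) / d)².
z_{α/2} + z_β = 1.960 + 1.036 = 2.996.
n = (2.996 / 0.30)² = 9.987² = 99.73.
Round up.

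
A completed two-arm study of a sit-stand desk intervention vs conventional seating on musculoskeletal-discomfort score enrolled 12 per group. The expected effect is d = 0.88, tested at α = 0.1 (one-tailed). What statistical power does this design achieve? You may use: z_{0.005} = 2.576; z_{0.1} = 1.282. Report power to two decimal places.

For two equal groups, power = Φ(d·√(n/2) − z_{α}).
d·√(n/2) = 0.88 × √(12/2) = 0.88 × 2.449 = 2.156.
z_β = 2.156 − 1.282 = 0.874.
Power = Φ(0.874) = 0.809.

power ≈ 0.81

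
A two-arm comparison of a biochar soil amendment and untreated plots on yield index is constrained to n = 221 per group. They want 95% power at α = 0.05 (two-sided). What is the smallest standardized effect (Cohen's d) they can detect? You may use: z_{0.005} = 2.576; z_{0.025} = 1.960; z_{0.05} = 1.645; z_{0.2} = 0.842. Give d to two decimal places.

For two independent groups of n = 221 each: d_min = (z_{α/2} + z_β)·√(2/n).
z-sum = 1.960 + 1.645 = 3.605.
d_min = 3.605 × √(2/221) = 3.605 × 0.0951 = 0.343.

d_min ≈ 0.34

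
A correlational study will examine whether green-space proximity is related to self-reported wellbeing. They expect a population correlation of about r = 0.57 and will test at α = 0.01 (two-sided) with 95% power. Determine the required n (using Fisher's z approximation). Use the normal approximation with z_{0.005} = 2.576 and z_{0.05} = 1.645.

n = 46

Fisher's z: C = ½·ln((1+r)/(1−r)) = ½·ln(3.6512) = 0.6475.
n = ((z_{α/2} + z_β)/C)² + 3.
(2.576 + 1.645) / 0.6475 = 4.221 / 0.6475 = 6.519.
n = 6.519² + 3 = 42.50 + 3 = 45.5.
Round up.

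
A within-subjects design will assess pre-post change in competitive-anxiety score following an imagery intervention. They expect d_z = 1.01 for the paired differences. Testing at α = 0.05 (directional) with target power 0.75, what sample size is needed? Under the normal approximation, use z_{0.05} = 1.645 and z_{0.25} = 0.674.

n = 6 pairs

For a paired (one-sample on differences) test: n = ((z_{α} + z_β) / d)².
z_{α} + z_β = 1.645 + 0.674 = 2.319.
n = (2.319 / 1.01)² = 2.296² = 5.27.
Round up.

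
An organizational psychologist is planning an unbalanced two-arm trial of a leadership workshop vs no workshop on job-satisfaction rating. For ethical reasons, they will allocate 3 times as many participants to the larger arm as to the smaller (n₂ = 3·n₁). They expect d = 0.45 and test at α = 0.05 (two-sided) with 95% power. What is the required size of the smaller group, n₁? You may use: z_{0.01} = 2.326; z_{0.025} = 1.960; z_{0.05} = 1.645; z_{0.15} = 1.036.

With allocation ratio k = n₂/n₁ = 3, Var(x̄₁−x̄₂) = σ²(1/n₁ + 1/(k·n₁)) = σ²·(k+1)/(k·n₁).
So n₁ = (1 + 1/k)·((z_{α/2} + z_β)/d)² = 1.333 × (3.605/0.45)².
n₁ = 1.333 × 64.18 = 85.6.
Round up: n₁ = 86, giving n₂ = 3 × 86 = 258.

n₁ = 86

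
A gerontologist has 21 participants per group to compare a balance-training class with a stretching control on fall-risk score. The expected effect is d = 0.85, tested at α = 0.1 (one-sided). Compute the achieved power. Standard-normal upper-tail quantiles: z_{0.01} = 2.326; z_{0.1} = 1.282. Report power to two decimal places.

power ≈ 0.93

For two equal groups, power = Φ(d·√(n/2) − z_{α}).
d·√(n/2) = 0.85 × √(21/2) = 0.85 × 3.240 = 2.754.
z_β = 2.754 − 1.282 = 1.472.
Power = Φ(1.472) = 0.930.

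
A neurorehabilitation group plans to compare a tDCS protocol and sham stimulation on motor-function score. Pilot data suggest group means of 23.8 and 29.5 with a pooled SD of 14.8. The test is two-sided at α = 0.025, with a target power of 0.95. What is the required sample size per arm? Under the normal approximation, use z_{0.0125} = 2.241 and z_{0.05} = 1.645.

Cohen's d = |M₁ − M₂| / SD_pooled = |23.8 − 29.5| / 14.8 = 5.7 / 14.8 = 0.385.
For two independent groups with equal n: n = 2·((z_{α/2} + z_β) / d)².
z_{α/2} + z_β = 2.241 + 1.645 = 3.886.
n = 2 × (3.886 / 0.385)² = 2 × 10.094² = 2 × 101.88 = 203.8.
Round up to the next whole participant.

n = 204 per group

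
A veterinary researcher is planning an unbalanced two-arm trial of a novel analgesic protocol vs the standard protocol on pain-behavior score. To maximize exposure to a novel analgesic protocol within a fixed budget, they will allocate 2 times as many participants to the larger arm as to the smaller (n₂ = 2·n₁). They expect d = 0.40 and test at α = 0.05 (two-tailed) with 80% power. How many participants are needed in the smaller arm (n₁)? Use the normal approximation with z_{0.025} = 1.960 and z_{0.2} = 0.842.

With allocation ratio k = n₂/n₁ = 2, Var(x̄₁−x̄₂) = σ²(1/n₁ + 1/(k·n₁)) = σ²·(k+1)/(k·n₁).
So n₁ = (1 + 1/k)·((z_{α/2} + z_β)/d)² = 1.500 × (2.802/0.40)².
n₁ = 1.500 × 49.07 = 73.6.
Round up: n₁ = 74, giving n₂ = 2 × 74 = 148.

n₁ = 74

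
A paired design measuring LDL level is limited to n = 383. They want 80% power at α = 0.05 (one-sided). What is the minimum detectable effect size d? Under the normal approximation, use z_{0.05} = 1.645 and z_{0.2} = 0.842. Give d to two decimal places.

d_min ≈ 0.13

For a single sample (or paired design) of n = 383: d_min = (z_{α} + z_β)/√n.
z-sum = 1.645 + 0.842 = 2.487.
d_min = 2.487 / √383 = 2.487 / 19.570 = 0.127.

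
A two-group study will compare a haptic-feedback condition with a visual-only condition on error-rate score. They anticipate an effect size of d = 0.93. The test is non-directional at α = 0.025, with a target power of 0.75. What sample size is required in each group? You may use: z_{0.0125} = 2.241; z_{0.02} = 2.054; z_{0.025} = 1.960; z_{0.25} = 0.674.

n = 20 per group

For two independent groups with equal n: n = 2·((z_{α/2} + z_β) / d)².
z_{α/2} + z_β = 2.241 + 0.674 = 2.915.
n = 2 × (2.915 / 0.93)² = 2 × 3.134² = 2 × 9.82 = 19.6.
Round up to the next whole participant.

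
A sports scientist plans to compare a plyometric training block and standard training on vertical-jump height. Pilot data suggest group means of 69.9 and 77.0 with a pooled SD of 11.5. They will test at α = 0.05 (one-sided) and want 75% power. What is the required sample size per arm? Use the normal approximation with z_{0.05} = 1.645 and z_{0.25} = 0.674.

n = 29 per group

Cohen's d = |M₁ − M₂| / SD_pooled = |69.9 − 77.0| / 11.5 = 7.1 / 11.5 = 0.617.
For two independent groups with equal n: n = 2·((z_{α} + z_β) / d)².
z_{α} + z_β = 1.645 + 0.674 = 2.319.
n = 2 × (2.319 / 0.617)² = 2 × 3.759² = 2 × 14.13 = 28.3.
Round up to the next whole participant.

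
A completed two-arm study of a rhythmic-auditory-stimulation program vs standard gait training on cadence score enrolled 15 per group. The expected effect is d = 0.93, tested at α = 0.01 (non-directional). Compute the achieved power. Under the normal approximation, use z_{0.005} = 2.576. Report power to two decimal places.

power ≈ 0.49

For two equal groups, power = Φ(d·√(n/2) − z_{α/2}).
d·√(n/2) = 0.93 × √(15/2) = 0.93 × 2.739 = 2.547.
z_β = 2.547 − 2.576 = -0.029.
Power = Φ(-0.029) = 0.488.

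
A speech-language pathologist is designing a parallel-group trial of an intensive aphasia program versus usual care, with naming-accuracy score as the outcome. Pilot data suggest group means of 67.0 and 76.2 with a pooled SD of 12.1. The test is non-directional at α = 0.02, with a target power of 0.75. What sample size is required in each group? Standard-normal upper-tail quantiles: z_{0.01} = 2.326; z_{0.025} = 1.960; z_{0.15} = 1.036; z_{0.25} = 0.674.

Cohen's d = |M₁ − M₂| / SD_pooled = |67.0 − 76.2| / 12.1 = 9.2 / 12.1 = 0.760.
For two independent groups with equal n: n = 2·((z_{α/2} + z_β) / d)².
z_{α/2} + z_β = 2.326 + 0.674 = 3.000.
n = 2 × (3.000 / 0.760)² = 2 × 3.947² = 2 × 15.58 = 31.2.
Round up to the next whole participant.

n = 32 per group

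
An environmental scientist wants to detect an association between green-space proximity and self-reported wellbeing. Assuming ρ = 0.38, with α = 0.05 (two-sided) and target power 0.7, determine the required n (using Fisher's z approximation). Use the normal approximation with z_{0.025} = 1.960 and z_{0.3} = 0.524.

Fisher's z: C = ½·ln((1+r)/(1−r)) = ½·ln(2.2258) = 0.4001.
n = ((z_{α/2} + z_β)/C)² + 3.
(1.960 + 0.524) / 0.4001 = 2.484 / 0.4001 = 6.208.
n = 6.208² + 3 = 38.54 + 3 = 41.5.
Round up.

n = 42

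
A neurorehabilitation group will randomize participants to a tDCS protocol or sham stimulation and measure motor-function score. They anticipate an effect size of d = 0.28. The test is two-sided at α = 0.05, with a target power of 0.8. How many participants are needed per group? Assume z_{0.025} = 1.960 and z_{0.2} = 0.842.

n = 201 per group

For two independent groups with equal n: n = 2·((z_{α/2} + z_β) / d)².
z_{α/2} + z_β = 1.960 + 0.842 = 2.802.
n = 2 × (2.802 / 0.28)² = 2 × 10.007² = 2 × 100.14 = 200.3.
Round up to the next whole participant.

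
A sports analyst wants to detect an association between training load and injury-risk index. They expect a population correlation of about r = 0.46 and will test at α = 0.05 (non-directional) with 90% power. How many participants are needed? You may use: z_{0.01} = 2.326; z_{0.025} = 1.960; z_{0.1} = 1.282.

Fisher's z: C = ½·ln((1+r)/(1−r)) = ½·ln(2.7037) = 0.4973.
n = ((z_{α/2} + z_β)/C)² + 3.
(1.960 + 1.282) / 0.4973 = 3.242 / 0.4973 = 6.519.
n = 6.519² + 3 = 42.50 + 3 = 45.5.
Round up.

n = 46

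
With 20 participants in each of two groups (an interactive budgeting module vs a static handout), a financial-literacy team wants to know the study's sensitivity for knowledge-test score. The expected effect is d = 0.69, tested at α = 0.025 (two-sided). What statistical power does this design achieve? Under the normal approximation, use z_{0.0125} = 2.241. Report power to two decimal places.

power ≈ 0.48

For two equal groups, power = Φ(d·√(n/2) − z_{α/2}).
d·√(n/2) = 0.69 × √(20/2) = 0.69 × 3.162 = 2.182.
z_β = 2.182 − 2.241 = -0.059.
Power = Φ(-0.059) = 0.476.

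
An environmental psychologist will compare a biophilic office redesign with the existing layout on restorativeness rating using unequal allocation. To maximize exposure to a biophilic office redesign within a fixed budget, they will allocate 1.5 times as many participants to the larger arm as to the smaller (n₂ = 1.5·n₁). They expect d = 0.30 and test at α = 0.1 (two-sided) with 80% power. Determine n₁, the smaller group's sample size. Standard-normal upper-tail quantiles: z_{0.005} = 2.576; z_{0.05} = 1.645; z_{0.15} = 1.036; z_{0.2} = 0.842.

With allocation ratio k = n₂/n₁ = 1.5, Var(x̄₁−x̄₂) = σ²(1/n₁ + 1/(k·n₁)) = σ²·(k+1)/(k·n₁).
So n₁ = (1 + 1/k)·((z_{α/2} + z_β)/d)² = 1.667 × (2.487/0.30)².
n₁ = 1.667 × 68.72 = 114.5.
Round up: n₁ = 115, giving n₂ = ⌈1.5 × 115⌉ = ⌈172.5⌉ = 173.

n₁ = 115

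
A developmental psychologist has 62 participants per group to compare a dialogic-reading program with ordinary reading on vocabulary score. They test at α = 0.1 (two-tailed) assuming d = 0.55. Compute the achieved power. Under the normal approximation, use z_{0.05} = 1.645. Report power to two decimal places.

For two equal groups, power = Φ(d·√(n/2) − z_{α/2}).
d·√(n/2) = 0.55 × √(62/2) = 0.55 × 5.568 = 3.062.
z_β = 3.062 − 1.645 = 1.417.
Power = Φ(1.417) = 0.922.

power ≈ 0.92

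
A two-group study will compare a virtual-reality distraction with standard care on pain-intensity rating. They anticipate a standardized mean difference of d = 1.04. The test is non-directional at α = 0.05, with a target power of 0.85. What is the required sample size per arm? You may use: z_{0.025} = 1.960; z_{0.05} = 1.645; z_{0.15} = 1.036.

For two independent groups with equal n: n = 2·((z_{α/2} + z_β) / d)².
z_{α/2} + z_β = 1.960 + 1.036 = 2.996.
n = 2 × (2.996 / 1.04)² = 2 × 2.881² = 2 × 8.30 = 16.6.
Round up to the next whole participant.

n = 17 per group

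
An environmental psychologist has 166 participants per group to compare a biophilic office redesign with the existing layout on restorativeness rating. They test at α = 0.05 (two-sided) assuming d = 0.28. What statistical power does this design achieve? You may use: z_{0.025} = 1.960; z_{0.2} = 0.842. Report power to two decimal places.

power ≈ 0.72

For two equal groups, power = Φ(d·√(n/2) − z_{α/2}).
d·√(n/2) = 0.28 × √(166/2) = 0.28 × 9.110 = 2.551.
z_β = 2.551 − 1.960 = 0.591.
Power = Φ(0.591) = 0.723.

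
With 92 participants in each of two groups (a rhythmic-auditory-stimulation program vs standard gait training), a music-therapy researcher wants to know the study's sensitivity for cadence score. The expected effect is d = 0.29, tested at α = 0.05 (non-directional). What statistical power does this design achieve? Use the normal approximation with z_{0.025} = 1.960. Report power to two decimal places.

power ≈ 0.50

For two equal groups, power = Φ(d·√(n/2) − z_{α/2}).
d·√(n/2) = 0.29 × √(92/2) = 0.29 × 6.782 = 1.967.
z_β = 1.967 − 1.960 = 0.007.
Power = Φ(0.007) = 0.503.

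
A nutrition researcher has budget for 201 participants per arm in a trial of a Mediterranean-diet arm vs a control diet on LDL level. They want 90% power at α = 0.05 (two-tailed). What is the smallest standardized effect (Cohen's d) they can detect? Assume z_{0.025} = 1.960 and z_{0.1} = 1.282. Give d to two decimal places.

d_min ≈ 0.32

For two independent groups of n = 201 each: d_min = (z_{α/2} + z_β)·√(2/n).
z-sum = 1.960 + 1.282 = 3.242.
d_min = 3.242 × √(2/201) = 3.242 × 0.0998 = 0.323.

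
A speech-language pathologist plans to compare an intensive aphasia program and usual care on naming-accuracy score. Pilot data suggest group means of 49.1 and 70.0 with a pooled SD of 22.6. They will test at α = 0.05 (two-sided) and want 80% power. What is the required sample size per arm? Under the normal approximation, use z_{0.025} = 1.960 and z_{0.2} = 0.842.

n = 19 per group

Cohen's d = |M₁ − M₂| / SD_pooled = |49.1 − 70.0| / 22.6 = 20.9 / 22.6 = 0.925.
For two independent groups with equal n: n = 2·((z_{α/2} + z_β) / d)².
z_{α/2} + z_β = 1.960 + 0.842 = 2.802.
n = 2 × (2.802 / 0.925)² = 2 × 3.029² = 2 × 9.18 = 18.4.
Round up to the next whole participant.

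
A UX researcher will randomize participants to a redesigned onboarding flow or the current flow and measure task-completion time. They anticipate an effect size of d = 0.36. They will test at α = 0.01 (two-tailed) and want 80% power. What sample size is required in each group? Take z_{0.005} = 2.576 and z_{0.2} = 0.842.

n = 181 per group

For two independent groups with equal n: n = 2·((z_{α/2} + z_β) / d)².
z_{α/2} + z_β = 2.576 + 0.842 = 3.418.
n = 2 × (3.418 / 0.36)² = 2 × 9.494² = 2 × 90.14 = 180.3.
Round up to the next whole participant.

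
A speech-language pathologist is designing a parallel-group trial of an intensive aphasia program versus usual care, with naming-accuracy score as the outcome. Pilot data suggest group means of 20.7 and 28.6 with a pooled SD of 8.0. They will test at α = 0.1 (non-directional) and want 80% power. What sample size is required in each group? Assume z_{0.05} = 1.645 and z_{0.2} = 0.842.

n = 13 per group

Cohen's d = |M₁ − M₂| / SD_pooled = |20.7 − 28.6| / 8.0 = 7.9 / 8.0 = 0.988.
For two independent groups with equal n: n = 2·((z_{α/2} + z_β) / d)².
z_{α/2} + z_β = 1.645 + 0.842 = 2.487.
n = 2 × (2.487 / 0.988)² = 2 × 2.517² = 2 × 6.34 = 12.7.
Round up to the next whole participant.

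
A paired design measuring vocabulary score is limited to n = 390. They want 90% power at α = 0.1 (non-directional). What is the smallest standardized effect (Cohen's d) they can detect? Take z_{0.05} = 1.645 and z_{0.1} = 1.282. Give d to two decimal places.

d_min ≈ 0.15

For a single sample (or paired design) of n = 390: d_min = (z_{α/2} + z_β)/√n.
z-sum = 1.645 + 1.282 = 2.927.
d_min = 2.927 / √390 = 2.927 / 19.748 = 0.148.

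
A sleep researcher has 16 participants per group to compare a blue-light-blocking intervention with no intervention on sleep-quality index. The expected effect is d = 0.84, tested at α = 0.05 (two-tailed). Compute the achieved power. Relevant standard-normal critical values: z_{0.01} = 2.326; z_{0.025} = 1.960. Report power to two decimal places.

For two equal groups, power = Φ(d·√(n/2) − z_{α/2}).
d·√(n/2) = 0.84 × √(16/2) = 0.84 × 2.828 = 2.376.
z_β = 2.376 − 1.960 = 0.416.
Power = Φ(0.416) = 0.661.

power ≈ 0.66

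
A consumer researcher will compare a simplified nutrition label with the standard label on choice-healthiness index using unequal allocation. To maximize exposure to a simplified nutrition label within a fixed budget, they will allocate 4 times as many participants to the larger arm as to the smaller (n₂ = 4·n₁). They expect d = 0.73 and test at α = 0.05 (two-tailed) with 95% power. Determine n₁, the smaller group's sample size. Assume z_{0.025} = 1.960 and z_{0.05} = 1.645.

With allocation ratio k = n₂/n₁ = 4, Var(x̄₁−x̄₂) = σ²(1/n₁ + 1/(k·n₁)) = σ²·(k+1)/(k·n₁).
So n₁ = (1 + 1/k)·((z_{α/2} + z_β)/d)² = 1.250 × (3.605/0.73)².
n₁ = 1.250 × 24.39 = 30.5.
Round up: n₁ = 31, giving n₂ = 4 × 31 = 124.

n₁ = 31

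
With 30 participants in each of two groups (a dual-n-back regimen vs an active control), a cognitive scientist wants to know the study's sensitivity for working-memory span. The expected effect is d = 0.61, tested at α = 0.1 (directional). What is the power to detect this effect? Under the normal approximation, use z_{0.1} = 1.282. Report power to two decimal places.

power ≈ 0.86

For two equal groups, power = Φ(d·√(n/2) − z_{α}).
d·√(n/2) = 0.61 × √(30/2) = 0.61 × 3.873 = 2.363.
z_β = 2.363 − 1.282 = 1.081.
Power = Φ(1.081) = 0.860.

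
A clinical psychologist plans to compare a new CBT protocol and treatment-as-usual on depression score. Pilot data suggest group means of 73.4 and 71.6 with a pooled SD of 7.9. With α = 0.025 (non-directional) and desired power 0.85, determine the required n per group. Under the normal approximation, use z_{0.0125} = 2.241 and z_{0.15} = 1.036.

n = 414 per group

Cohen's d = |M₁ − M₂| / SD_pooled = |73.4 − 71.6| / 7.9 = 1.8 / 7.9 = 0.228.
For two independent groups with equal n: n = 2·((z_{α/2} + z_β) / d)².
z_{α/2} + z_β = 2.241 + 1.036 = 3.277.
n = 2 × (3.277 / 0.228)² = 2 × 14.373² = 2 × 206.58 = 413.2.
Round up to the next whole participant.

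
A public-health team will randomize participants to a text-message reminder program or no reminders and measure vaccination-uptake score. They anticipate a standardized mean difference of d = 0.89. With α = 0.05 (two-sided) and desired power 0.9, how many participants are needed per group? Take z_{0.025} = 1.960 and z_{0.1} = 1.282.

For two independent groups with equal n: n = 2·((z_{α/2} + z_β) / d)².
z_{α/2} + z_β = 1.960 + 1.282 = 3.242.
n = 2 × (3.242 / 0.89)² = 2 × 3.643² = 2 × 13.27 = 26.5.
Round up to the next whole participant.

n = 27 per group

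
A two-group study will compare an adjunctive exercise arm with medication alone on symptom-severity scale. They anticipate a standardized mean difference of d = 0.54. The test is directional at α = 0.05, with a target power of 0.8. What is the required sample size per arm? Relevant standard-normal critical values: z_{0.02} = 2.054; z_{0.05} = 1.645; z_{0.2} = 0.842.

For two independent groups with equal n: n = 2·((z_{α} + z_β) / d)².
z_{α} + z_β = 1.645 + 0.842 = 2.487.
n = 2 × (2.487 / 0.54)² = 2 × 4.606² = 2 × 21.21 = 42.4.
Round up to the next whole participant.

n = 43 per group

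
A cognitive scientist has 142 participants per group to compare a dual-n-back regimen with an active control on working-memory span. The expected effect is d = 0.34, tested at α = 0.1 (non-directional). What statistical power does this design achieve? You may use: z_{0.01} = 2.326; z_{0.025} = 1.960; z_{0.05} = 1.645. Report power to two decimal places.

power ≈ 0.89

For two equal groups, power = Φ(d·√(n/2) − z_{α/2}).
d·√(n/2) = 0.34 × √(142/2) = 0.34 × 8.426 = 2.865.
z_β = 2.865 − 1.645 = 1.220.
Power = Φ(1.220) = 0.889.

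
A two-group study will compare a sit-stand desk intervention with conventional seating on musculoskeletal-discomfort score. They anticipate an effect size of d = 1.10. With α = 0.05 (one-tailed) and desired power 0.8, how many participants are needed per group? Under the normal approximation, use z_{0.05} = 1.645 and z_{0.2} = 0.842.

n = 11 per group

For two independent groups with equal n: n = 2·((z_{α} + z_β) / d)².
z_{α} + z_β = 1.645 + 0.842 = 2.487.
n = 2 × (2.487 / 1.10)² = 2 × 2.261² = 2 × 5.11 = 10.2.
Round up to the next whole participant.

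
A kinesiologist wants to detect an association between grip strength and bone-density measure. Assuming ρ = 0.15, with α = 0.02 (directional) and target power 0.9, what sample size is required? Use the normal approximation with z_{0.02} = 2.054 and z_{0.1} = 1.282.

n = 491

Fisher's z: C = ½·ln((1+r)/(1−r)) = ½·ln(1.3529) = 0.1511.
n = ((z_{α} + z_β)/C)² + 3.
(2.054 + 1.282) / 0.1511 = 3.336 / 0.1511 = 22.078.
n = 22.078² + 3 = 487.44 + 3 = 490.4.
Round up.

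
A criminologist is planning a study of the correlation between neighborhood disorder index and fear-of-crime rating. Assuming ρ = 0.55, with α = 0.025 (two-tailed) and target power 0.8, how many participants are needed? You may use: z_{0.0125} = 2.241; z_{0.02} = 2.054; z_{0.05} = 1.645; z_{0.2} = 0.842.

n = 28

Fisher's z: C = ½·ln((1+r)/(1−r)) = ½·ln(3.4444) = 0.6184.
n = ((z_{α/2} + z_β)/C)² + 3.
(2.241 + 0.842) / 0.6184 = 3.083 / 0.6184 = 4.985.
n = 4.985² + 3 = 24.85 + 3 = 27.9.
Round up.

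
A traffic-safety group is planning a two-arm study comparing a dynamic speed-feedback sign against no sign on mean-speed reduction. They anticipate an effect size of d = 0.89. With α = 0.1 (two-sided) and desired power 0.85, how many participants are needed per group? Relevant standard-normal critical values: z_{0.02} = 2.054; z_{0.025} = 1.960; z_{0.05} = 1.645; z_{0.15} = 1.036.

n = 19 per group

For two independent groups with equal n: n = 2·((z_{α/2} + z_β) / d)².
z_{α/2} + z_β = 1.645 + 1.036 = 2.681.
n = 2 × (2.681 / 0.89)² = 2 × 3.012² = 2 × 9.07 = 18.1.
Round up to the next whole participant.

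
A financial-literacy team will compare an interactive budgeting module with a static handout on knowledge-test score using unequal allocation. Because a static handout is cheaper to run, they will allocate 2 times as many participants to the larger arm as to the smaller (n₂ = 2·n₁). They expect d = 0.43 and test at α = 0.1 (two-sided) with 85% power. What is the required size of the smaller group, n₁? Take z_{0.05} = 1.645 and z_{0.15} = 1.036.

n₁ = 59

With allocation ratio k = n₂/n₁ = 2, Var(x̄₁−x̄₂) = σ²(1/n₁ + 1/(k·n₁)) = σ²·(k+1)/(k·n₁).
So n₁ = (1 + 1/k)·((z_{α/2} + z_β)/d)² = 1.500 × (2.681/0.43)².
n₁ = 1.500 × 38.87 = 58.3.
Round up: n₁ = 59, giving n₂ = 2 × 59 = 118.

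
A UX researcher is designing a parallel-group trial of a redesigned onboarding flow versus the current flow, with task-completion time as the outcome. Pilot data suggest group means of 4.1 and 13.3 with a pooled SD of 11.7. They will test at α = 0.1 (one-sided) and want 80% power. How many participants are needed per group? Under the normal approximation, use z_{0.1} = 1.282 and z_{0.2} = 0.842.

n = 15 per group

Cohen's d = |M₁ − M₂| / SD_pooled = |4.1 − 13.3| / 11.7 = 9.2 / 11.7 = 0.786.
For two independent groups with equal n: n = 2·((z_{α} + z_β) / d)².
z_{α} + z_β = 1.282 + 0.842 = 2.124.
n = 2 × (2.124 / 0.786)² = 2 × 2.702² = 2 × 7.30 = 14.6.
Round up to the next whole participant.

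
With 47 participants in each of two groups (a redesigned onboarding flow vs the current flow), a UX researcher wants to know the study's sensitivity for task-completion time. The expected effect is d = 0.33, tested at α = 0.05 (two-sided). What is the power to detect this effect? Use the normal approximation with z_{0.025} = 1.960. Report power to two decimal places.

For two equal groups, power = Φ(d·√(n/2) − z_{α/2}).
d·√(n/2) = 0.33 × √(47/2) = 0.33 × 4.848 = 1.600.
z_β = 1.600 − 1.960 = -0.360.
Power = Φ(-0.360) = 0.359.

power ≈ 0.36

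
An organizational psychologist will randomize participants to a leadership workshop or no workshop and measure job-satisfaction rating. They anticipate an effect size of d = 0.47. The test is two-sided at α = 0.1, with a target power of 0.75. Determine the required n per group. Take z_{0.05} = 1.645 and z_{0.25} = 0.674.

For two independent groups with equal n: n = 2·((z_{α/2} + z_β) / d)².
z_{α/2} + z_β = 1.645 + 0.674 = 2.319.
n = 2 × (2.319 / 0.47)² = 2 × 4.934² = 2 × 24.34 = 48.7.
Round up to the next whole participant.

n = 49 per group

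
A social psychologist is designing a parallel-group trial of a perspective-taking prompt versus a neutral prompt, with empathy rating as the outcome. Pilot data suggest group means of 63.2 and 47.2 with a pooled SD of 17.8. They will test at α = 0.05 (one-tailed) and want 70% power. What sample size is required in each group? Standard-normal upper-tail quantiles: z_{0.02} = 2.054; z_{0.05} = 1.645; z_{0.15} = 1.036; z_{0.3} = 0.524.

Cohen's d = |M₁ − M₂| / SD_pooled = |63.2 − 47.2| / 17.8 = 16.0 / 17.8 = 0.899.
For two independent groups with equal n: n = 2·((z_{α} + z_β) / d)².
z_{α} + z_β = 1.645 + 0.524 = 2.169.
n = 2 × (2.169 / 0.899)² = 2 × 2.413² = 2 × 5.82 = 11.6.
Round up to the next whole participant.

n = 12 per group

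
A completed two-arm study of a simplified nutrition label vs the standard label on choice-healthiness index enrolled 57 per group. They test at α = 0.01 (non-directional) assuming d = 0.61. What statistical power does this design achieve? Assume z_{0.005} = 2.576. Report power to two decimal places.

For two equal groups, power = Φ(d·√(n/2) − z_{α/2}).
d·√(n/2) = 0.61 × √(57/2) = 0.61 × 5.339 = 3.257.
z_β = 3.257 − 2.576 = 0.681.
Power = Φ(0.681) = 0.752.

power ≈ 0.75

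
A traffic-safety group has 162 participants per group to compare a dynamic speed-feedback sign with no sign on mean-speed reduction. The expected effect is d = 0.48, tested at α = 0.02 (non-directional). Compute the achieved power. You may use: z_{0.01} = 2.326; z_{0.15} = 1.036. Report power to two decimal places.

For two equal groups, power = Φ(d·√(n/2) − z_{α/2}).
d·√(n/2) = 0.48 × √(162/2) = 0.48 × 9.000 = 4.320.
z_β = 4.320 − 2.326 = 1.994.
Power = Φ(1.994) = 0.977.

power ≈ 0.98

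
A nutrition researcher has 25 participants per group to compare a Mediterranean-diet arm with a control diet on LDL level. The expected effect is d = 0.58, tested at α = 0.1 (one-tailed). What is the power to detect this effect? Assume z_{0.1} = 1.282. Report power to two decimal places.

For two equal groups, power = Φ(d·√(n/2) − z_{α}).
d·√(n/2) = 0.58 × √(25/2) = 0.58 × 3.536 = 2.051.
z_β = 2.051 − 1.282 = 0.769.
Power = Φ(0.769) = 0.779.

power ≈ 0.78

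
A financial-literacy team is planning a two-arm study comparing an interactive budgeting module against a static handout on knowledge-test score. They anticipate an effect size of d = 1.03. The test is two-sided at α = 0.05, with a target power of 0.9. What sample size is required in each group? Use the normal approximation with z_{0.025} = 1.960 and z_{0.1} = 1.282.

For two independent groups with equal n: n = 2·((z_{α/2} + z_β) / d)².
z_{α/2} + z_β = 1.960 + 1.282 = 3.242.
n = 2 × (3.242 / 1.03)² = 2 × 3.148² = 2 × 9.91 = 19.8.
Round up to the next whole participant.

n = 20 per group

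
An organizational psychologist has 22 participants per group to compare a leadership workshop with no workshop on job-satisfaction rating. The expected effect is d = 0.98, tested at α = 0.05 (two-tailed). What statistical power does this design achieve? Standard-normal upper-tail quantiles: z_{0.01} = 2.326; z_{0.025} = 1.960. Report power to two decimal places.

For two equal groups, power = Φ(d·√(n/2) − z_{α/2}).
d·√(n/2) = 0.98 × √(22/2) = 0.98 × 3.317 = 3.250.
z_β = 3.250 − 1.960 = 1.290.
Power = Φ(1.290) = 0.902.

power ≈ 0.90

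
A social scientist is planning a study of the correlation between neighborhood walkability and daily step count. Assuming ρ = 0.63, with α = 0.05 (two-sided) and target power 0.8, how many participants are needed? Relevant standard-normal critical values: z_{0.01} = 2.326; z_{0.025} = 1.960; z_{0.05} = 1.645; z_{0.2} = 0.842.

Fisher's z: C = ½·ln((1+r)/(1−r)) = ½·ln(4.4054) = 0.7414.
n = ((z_{α/2} + z_β)/C)² + 3.
(1.960 + 0.842) / 0.7414 = 2.802 / 0.7414 = 3.779.
n = 3.779² + 3 = 14.28 + 3 = 17.3.
Round up.

n = 18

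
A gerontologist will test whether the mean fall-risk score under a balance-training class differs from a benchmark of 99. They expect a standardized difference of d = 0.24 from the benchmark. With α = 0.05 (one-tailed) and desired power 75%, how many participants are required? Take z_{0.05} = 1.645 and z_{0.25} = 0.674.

For a one-sample test: n = ((z_{α} + z_β) / d)².
z_{α} + z_β = 1.645 + 0.674 = 2.319.
n = (2.319 / 0.24)² = 9.662² = 93.36.
Round up.

n = 94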